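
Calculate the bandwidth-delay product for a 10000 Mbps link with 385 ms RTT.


BDP = bandwidth * RTT
= 10000 Mbps * 385 ms
= 10000 * 1e6 * 385 / 1000 bits
= 3850000000 bits
= 481250000 bytes
= 469970.7031 KB
BDP = 3850000000 bits (481250000 bytes)


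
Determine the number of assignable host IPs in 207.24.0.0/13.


Host bits = 32 - 13 = 19
Total addresses = 2^19 = 524288
Usable = total - 2 (network and broadcast)
Usable hosts: 524286


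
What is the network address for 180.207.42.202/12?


IP:   10110100.11001111.00101010.11001010
Mask: 11111111.11110000.00000000.00000000
AND operation:
Net:  10110100.11000000.00000000.00000000
Network: 180.192.0.0/12


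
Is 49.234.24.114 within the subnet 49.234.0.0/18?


Subnet network: 49.234.0.0
Test IP AND mask: 49.234.0.0
Yes, 49.234.24.114 is in 49.234.0.0/18


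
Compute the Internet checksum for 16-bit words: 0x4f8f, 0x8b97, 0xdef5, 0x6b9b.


Sum all words (with carry folding):
+ 0x4f8f = 0x4f8f
+ 0x8b97 = 0xdb26
+ 0xdef5 = 0xba1c
+ 0x6b9b = 0x25b8
One's complement: ~0x25b8
Checksum = 0xda47


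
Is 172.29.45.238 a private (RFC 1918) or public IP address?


RFC 1918 private ranges:
  10.0.0.0/8 (10.0.0.0 - 10.255.255.255)
  172.16.0.0/12 (172.16.0.0 - 172.31.255.255)
  192.168.0.0/16 (192.168.0.0 - 192.168.255.255)
Private (in 172.16.0.0/12)


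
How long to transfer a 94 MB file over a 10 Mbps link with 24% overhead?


Effective throughput = 10 * (1 - 24/100) = 7.6 Mbps
File size in Mb = 94 * 8 = 752 Mb
Time = 752 / 7.6
Time = 98.9474 seconds


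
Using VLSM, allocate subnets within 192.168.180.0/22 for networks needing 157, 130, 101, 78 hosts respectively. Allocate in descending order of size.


157 hosts -> /24 (254 usable): 192.168.180.0/24
130 hosts -> /24 (254 usable): 192.168.181.0/24
101 hosts -> /25 (126 usable): 192.168.182.0/25
78 hosts -> /25 (126 usable): 192.168.182.128/25
Allocation: 192.168.180.0/24 (157 hosts, 254 usable); 192.168.181.0/24 (130 hosts, 254 usable); 192.168.182.0/25 (101 hosts, 126 usable); 192.168.182.128/25 (78 hosts, 126 usable)


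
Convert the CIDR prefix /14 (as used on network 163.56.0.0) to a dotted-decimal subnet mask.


/14 means 14 network bits, 18 host bits
Binary: 11111111111111000000000000000000
Mask: 255.252.0.0


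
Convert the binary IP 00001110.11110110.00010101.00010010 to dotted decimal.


00001110 = 14
11110110 = 246
00010101 = 21
00010010 = 18
IP: 14.246.21.18


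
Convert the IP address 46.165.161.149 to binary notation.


46 = 00101110
165 = 10100101
161 = 10100001
149 = 10010101
Binary: 00101110.10100101.10100001.10010101


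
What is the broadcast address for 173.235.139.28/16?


Network: 173.235.0.0/16
Host bits = 16
Set all host bits to 1:
Broadcast: 173.235.255.255


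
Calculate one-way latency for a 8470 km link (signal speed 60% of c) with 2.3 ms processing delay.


Speed = 0.6 * 3e5 km/s = 180000 km/s
Propagation delay = 8470 / 180000 = 0.0471 s = 47.0556 ms
Processing delay = 2.3 ms
Total one-way latency = 49.3556 ms


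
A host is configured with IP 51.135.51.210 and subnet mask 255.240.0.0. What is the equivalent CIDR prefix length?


Binary: 11111111.11110000.00000000.00000000
Count leading 1s
Prefix: /12


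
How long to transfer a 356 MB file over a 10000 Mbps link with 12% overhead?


Effective throughput = 10000 * (1 - 12/100) = 8800 Mbps
File size in Mb = 356 * 8 = 2848 Mb
Time = 2848 / 8800
Time = 0.3236 seconds


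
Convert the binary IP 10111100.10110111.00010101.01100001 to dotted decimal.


10111100 = 188
10110111 = 183
00010101 = 21
01100001 = 97
IP: 188.183.21.97


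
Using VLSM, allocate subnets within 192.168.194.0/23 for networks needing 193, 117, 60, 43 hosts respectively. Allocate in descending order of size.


193 hosts -> /24 (254 usable): 192.168.194.0/24
117 hosts -> /25 (126 usable): 192.168.195.0/25
60 hosts -> /26 (62 usable): 192.168.195.128/26
43 hosts -> /26 (62 usable): 192.168.195.192/26
Allocation: 192.168.194.0/24 (193 hosts, 254 usable); 192.168.195.0/25 (117 hosts, 126 usable); 192.168.195.128/26 (60 hosts, 62 usable); 192.168.195.192/26 (43 hosts, 62 usable)


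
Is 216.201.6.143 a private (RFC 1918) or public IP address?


RFC 1918 private ranges:
  10.0.0.0/8 (10.0.0.0 - 10.255.255.255)
  172.16.0.0/12 (172.16.0.0 - 172.31.255.255)
  192.168.0.0/16 (192.168.0.0 - 192.168.255.255)
Public (not in any RFC 1918 range)


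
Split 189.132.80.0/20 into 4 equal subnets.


New prefix = 20 + 2 = 22
Each subnet has 1024 addresses
  189.132.80.0/22
  189.132.84.0/22
  189.132.88.0/22
  189.132.92.0/22
Subnets: 189.132.80.0/22, 189.132.84.0/22, 189.132.88.0/22, 189.132.92.0/22


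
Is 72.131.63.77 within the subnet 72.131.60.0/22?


Subnet network: 72.131.60.0
Test IP AND mask: 72.131.60.0
Yes, 72.131.63.77 is in 72.131.60.0/22


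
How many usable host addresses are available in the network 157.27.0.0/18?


Host bits = 32 - 18 = 14
Total addresses = 2^14 = 16384
Usable = total - 2 (network and broadcast)
Usable hosts: 16382


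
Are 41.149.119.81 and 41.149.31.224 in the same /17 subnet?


Mask: 255.255.128.0
41.149.119.81 AND mask = 41.149.0.0
41.149.31.224 AND mask = 41.149.0.0
Yes, same subnet (41.149.0.0)


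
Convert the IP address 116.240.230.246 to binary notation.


116 = 01110100
240 = 11110000
230 = 11100110
246 = 11110110
Binary: 01110100.11110000.11100110.11110110


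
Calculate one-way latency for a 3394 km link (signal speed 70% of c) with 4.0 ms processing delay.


Speed = 0.7 * 3e5 km/s = 210000 km/s
Propagation delay = 3394 / 210000 = 0.0162 s = 16.1619 ms
Processing delay = 4.0 ms
Total one-way latency = 20.1619 ms


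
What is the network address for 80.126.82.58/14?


IP:   01010000.01111110.01010010.00111010
Mask: 11111111.11111100.00000000.00000000
AND operation:
Net:  01010000.01111100.00000000.00000000
Network: 80.124.0.0/14


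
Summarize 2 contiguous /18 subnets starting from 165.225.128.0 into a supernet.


Original prefix: /18
Number of subnets: 2 = 2^1
New prefix = 18 - 1 = 17
Supernet: 165.225.128.0/17


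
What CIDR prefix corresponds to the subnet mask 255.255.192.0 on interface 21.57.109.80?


Binary: 11111111.11111111.11000000.00000000
Count leading 1s
Prefix: /18


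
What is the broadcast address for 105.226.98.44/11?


Network: 105.224.0.0/11
Host bits = 21
Set all host bits to 1:
Broadcast: 105.255.255.255


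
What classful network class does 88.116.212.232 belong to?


First octet: 88
Binary: 01011000
0xxxxxxx -> Class A (1-126)
Class A, default mask 255.0.0.0 (/8)


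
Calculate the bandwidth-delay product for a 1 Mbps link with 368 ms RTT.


BDP = bandwidth * RTT
= 1 Mbps * 368 ms
= 1 * 1e6 * 368 / 1000 bits
= 368000 bits
= 46000 bytes
= 44.9219 KB
BDP = 368000 bits (46000 bytes)


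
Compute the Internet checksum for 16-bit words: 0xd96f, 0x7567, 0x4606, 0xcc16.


Sum all words (with carry folding):
+ 0xd96f = 0xd96f
+ 0x7567 = 0x4ed7
+ 0x4606 = 0x94dd
+ 0xcc16 = 0x60f4
One's complement: ~0x60f4
Checksum = 0x9f0b


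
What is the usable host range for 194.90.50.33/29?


Network: 194.90.50.32
Broadcast: 194.90.50.39
First usable = network + 1
Last usable = broadcast - 1
Range: 194.90.50.33 to 194.90.50.38


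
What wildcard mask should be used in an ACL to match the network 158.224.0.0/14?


Subnet mask: 255.252.0.0
Wildcard = 255.255.255.255 - subnet mask
255 - 255 = 0
255 - 252 = 3
255 - 0 = 255
255 - 0 = 255
Wildcard: 0.3.255.255


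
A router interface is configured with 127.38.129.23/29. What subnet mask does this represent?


/29 means 29 network bits, 3 host bits
Binary: 11111111111111111111111111111000
Mask: 255.255.255.248


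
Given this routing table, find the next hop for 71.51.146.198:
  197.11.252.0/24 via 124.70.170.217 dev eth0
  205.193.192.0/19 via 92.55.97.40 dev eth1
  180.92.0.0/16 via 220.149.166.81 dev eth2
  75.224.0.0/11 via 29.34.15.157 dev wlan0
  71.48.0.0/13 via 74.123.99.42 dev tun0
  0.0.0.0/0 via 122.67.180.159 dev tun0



Longest prefix match for 71.51.146.198:
  /24 197.11.252.0: no
  /19 205.193.192.0: no
  /16 180.92.0.0: no
  /11 75.224.0.0: no
  /13 71.48.0.0: MATCH
  /0 0.0.0.0: MATCH
Selected: next-hop 74.123.99.42 via tun0 (matched /13)


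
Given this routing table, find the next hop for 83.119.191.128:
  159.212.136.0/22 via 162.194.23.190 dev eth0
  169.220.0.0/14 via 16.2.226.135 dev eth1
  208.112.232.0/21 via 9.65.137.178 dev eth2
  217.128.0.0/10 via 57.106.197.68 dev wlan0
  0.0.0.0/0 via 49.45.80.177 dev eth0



Longest prefix match for 83.119.191.128:
  /22 159.212.136.0: no
  /14 169.220.0.0: no
  /21 208.112.232.0: no
  /10 217.128.0.0: no
  /0 0.0.0.0: MATCH
Selected: next-hop 49.45.80.177 via eth0 (matched /0)


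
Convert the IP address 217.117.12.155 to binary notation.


217 = 11011001
117 = 01110101
12 = 00001100
155 = 10011011
Binary: 11011001.01110101.00001100.10011011


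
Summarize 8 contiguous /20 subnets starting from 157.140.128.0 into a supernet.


Original prefix: /20
Number of subnets: 8 = 2^3
New prefix = 20 - 3 = 17
Supernet: 157.140.128.0/17


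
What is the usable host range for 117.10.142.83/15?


Network: 117.10.0.0
Broadcast: 117.11.255.255
First usable = network + 1
Last usable = broadcast - 1
Range: 117.10.0.1 to 117.11.255.254


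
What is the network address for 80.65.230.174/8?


IP:   01010000.01000001.11100110.10101110
Mask: 11111111.00000000.00000000.00000000
AND operation:
Net:  01010000.00000000.00000000.00000000
Network: 80.0.0.0/8


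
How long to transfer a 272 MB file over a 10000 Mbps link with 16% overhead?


Effective throughput = 10000 * (1 - 16/100) = 8400 Mbps
File size in Mb = 272 * 8 = 2176 Mb
Time = 2176 / 8400
Time = 0.259 seconds


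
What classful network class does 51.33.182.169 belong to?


First octet: 51
Binary: 00110011
0xxxxxxx -> Class A (1-126)
Class A, default mask 255.0.0.0 (/8)


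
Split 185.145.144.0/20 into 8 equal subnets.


New prefix = 20 + 3 = 23
Each subnet has 512 addresses
  185.145.144.0/23
  185.145.146.0/23
  185.145.148.0/23
  185.145.150.0/23
  185.145.152.0/23
  185.145.154.0/23
  185.145.156.0/23
  185.145.158.0/23
Subnets: 185.145.144.0/23, 185.145.146.0/23, 185.145.148.0/23, 185.145.150.0/23, 185.145.152.0/23, 185.145.154.0/23, 185.145.156.0/23, 185.145.158.0/23


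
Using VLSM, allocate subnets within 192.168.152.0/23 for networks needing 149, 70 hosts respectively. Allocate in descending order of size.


149 hosts -> /24 (254 usable): 192.168.152.0/24
70 hosts -> /25 (126 usable): 192.168.153.0/25
Allocation: 192.168.152.0/24 (149 hosts, 254 usable); 192.168.153.0/25 (70 hosts, 126 usable)


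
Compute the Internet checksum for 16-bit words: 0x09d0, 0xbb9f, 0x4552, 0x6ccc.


Sum all words (with carry folding):
+ 0x09d0 = 0x09d0
+ 0xbb9f = 0xc56f
+ 0x4552 = 0x0ac2
+ 0x6ccc = 0x778e
One's complement: ~0x778e
Checksum = 0x8871


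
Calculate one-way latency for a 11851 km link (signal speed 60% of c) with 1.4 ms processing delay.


Speed = 0.6 * 3e5 km/s = 180000 km/s
Propagation delay = 11851 / 180000 = 0.0658 s = 65.8389 ms
Processing delay = 1.4 ms
Total one-way latency = 67.2389 ms


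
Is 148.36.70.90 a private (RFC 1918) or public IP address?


RFC 1918 private ranges:
  10.0.0.0/8 (10.0.0.0 - 10.255.255.255)
  172.16.0.0/12 (172.16.0.0 - 172.31.255.255)
  192.168.0.0/16 (192.168.0.0 - 192.168.255.255)
Public (not in any RFC 1918 range)


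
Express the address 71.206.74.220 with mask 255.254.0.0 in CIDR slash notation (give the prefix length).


Binary: 11111111.11111110.00000000.00000000
Count leading 1s
Prefix: /15


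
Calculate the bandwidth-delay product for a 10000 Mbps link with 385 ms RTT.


BDP = bandwidth * RTT
= 10000 Mbps * 385 ms
= 10000 * 1e6 * 385 / 1000 bits
= 3850000000 bits
= 481250000 bytes
= 469970.7031 KB
BDP = 3850000000 bits (481250000 bytes)


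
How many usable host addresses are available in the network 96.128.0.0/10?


Host bits = 32 - 10 = 22
Total addresses = 2^22 = 4194304
Usable = total - 2 (network and broadcast)
Usable hosts: 4194302


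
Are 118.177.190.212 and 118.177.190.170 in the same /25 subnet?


Mask: 255.255.255.128
118.177.190.212 AND mask = 118.177.190.128
118.177.190.170 AND mask = 118.177.190.128
Yes, same subnet (118.177.190.128)


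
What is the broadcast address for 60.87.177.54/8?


Network: 60.0.0.0/8
Host bits = 24
Set all host bits to 1:
Broadcast: 60.255.255.255


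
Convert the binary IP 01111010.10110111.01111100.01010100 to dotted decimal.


01111010 = 122
10110111 = 183
01111100 = 124
01010100 = 84
IP: 122.183.124.84


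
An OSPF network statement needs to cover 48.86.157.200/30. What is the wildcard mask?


Subnet mask: 255.255.255.252
Wildcard = 255.255.255.255 - subnet mask
255 - 255 = 0
255 - 255 = 0
255 - 255 = 0
255 - 252 = 3
Wildcard: 0.0.0.3


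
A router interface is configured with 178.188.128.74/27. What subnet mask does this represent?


/27 means 27 network bits, 5 host bits
Binary: 11111111111111111111111111100000
Mask: 255.255.255.224


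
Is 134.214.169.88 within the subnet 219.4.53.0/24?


Subnet network: 219.4.53.0
Test IP AND mask: 134.214.169.0
No, 134.214.169.88 is not in 219.4.53.0/24


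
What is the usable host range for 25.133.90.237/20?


Network: 25.133.80.0
Broadcast: 25.133.95.255
First usable = network + 1
Last usable = broadcast - 1
Range: 25.133.80.1 to 25.133.95.254


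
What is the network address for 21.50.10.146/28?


IP:   00010101.00110010.00001010.10010010
Mask: 11111111.11111111.11111111.11110000
AND operation:
Net:  00010101.00110010.00001010.10010000
Network: 21.50.10.144/28


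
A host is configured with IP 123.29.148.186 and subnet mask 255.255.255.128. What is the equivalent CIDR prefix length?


Binary: 11111111.11111111.11111111.10000000
Count leading 1s
Prefix: /25


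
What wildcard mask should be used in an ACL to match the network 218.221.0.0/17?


Subnet mask: 255.255.128.0
Wildcard = 255.255.255.255 - subnet mask
255 - 255 = 0
255 - 255 = 0
255 - 128 = 127
255 - 0 = 255
Wildcard: 0.0.127.255


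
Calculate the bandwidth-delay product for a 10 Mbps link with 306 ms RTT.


BDP = bandwidth * RTT
= 10 Mbps * 306 ms
= 10 * 1e6 * 306 / 1000 bits
= 3060000 bits
= 382500 bytes
= 373.5352 KB
BDP = 3060000 bits (382500 bytes)


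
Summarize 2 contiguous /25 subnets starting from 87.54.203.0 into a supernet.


Original prefix: /25
Number of subnets: 2 = 2^1
New prefix = 25 - 1 = 24
Supernet: 87.54.203.0/24


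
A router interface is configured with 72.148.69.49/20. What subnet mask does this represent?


/20 means 20 network bits, 12 host bits
Binary: 11111111111111111111000000000000
Mask: 255.255.240.0


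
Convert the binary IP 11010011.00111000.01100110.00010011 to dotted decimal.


11010011 = 211
00111000 = 56
01100110 = 102
00010011 = 19
IP: 211.56.102.19


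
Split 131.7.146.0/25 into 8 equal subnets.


New prefix = 25 + 3 = 28
Each subnet has 16 addresses
  131.7.146.0/28
  131.7.146.16/28
  131.7.146.32/28
  131.7.146.48/28
  131.7.146.64/28
  131.7.146.80/28
  131.7.146.96/28
  131.7.146.112/28
Subnets: 131.7.146.0/28, 131.7.146.16/28, 131.7.146.32/28, 131.7.146.48/28, 131.7.146.64/28, 131.7.146.80/28, 131.7.146.96/28, 131.7.146.112/28


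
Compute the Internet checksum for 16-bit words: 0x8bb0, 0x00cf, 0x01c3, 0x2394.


Sum all words (with carry folding):
+ 0x8bb0 = 0x8bb0
+ 0x00cf = 0x8c7f
+ 0x01c3 = 0x8e42
+ 0x2394 = 0xb1d6
One's complement: ~0xb1d6
Checksum = 0x4e29


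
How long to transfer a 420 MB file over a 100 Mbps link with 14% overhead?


Effective throughput = 100 * (1 - 14/100) = 86 Mbps
File size in Mb = 420 * 8 = 3360 Mb
Time = 3360 / 86
Time = 39.0698 seconds


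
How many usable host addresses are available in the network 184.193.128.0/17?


Host bits = 32 - 17 = 15
Total addresses = 2^15 = 32768
Usable = total - 2 (network and broadcast)
Usable hosts: 32766


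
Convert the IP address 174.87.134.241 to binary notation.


174 = 10101110
87 = 01010111
134 = 10000110
241 = 11110001
Binary: 10101110.01010111.10000110.11110001


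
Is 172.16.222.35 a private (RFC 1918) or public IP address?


RFC 1918 private ranges:
  10.0.0.0/8 (10.0.0.0 - 10.255.255.255)
  172.16.0.0/12 (172.16.0.0 - 172.31.255.255)
  192.168.0.0/16 (192.168.0.0 - 192.168.255.255)
Private (in 172.16.0.0/12)


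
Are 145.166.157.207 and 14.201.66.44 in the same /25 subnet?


Mask: 255.255.255.128
145.166.157.207 AND mask = 145.166.157.128
14.201.66.44 AND mask = 14.201.66.0
No, different subnets (145.166.157.128 vs 14.201.66.0)


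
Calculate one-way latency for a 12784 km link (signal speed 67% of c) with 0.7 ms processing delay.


Speed = 0.67 * 3e5 km/s = 201000 km/s
Propagation delay = 12784 / 201000 = 0.0636 s = 63.602 ms
Processing delay = 0.7 ms
Total one-way latency = 64.302 ms


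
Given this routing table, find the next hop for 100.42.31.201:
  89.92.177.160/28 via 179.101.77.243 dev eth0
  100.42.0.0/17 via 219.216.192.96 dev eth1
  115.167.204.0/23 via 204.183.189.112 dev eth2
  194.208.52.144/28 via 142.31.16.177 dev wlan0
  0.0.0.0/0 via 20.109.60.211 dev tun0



Longest prefix match for 100.42.31.201:
  /28 89.92.177.160: no
  /17 100.42.0.0: MATCH
  /23 115.167.204.0: no
  /28 194.208.52.144: no
  /0 0.0.0.0: MATCH
Selected: next-hop 219.216.192.96 via eth1 (matched /17)


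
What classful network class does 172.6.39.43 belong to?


First octet: 172
Binary: 10101100
10xxxxxx -> Class B (128-191)
Class B, default mask 255.255.0.0 (/16)


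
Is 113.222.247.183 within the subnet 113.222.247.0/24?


Subnet network: 113.222.247.0
Test IP AND mask: 113.222.247.0
Yes, 113.222.247.183 is in 113.222.247.0/24


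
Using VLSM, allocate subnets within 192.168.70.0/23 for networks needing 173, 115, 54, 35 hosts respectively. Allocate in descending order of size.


173 hosts -> /24 (254 usable): 192.168.70.0/24
115 hosts -> /25 (126 usable): 192.168.71.0/25
54 hosts -> /26 (62 usable): 192.168.71.128/26
35 hosts -> /26 (62 usable): 192.168.71.192/26
Allocation: 192.168.70.0/24 (173 hosts, 254 usable); 192.168.71.0/25 (115 hosts, 126 usable); 192.168.71.128/26 (54 hosts, 62 usable); 192.168.71.192/26 (35 hosts, 62 usable)


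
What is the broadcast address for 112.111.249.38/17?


Network: 112.111.128.0/17
Host bits = 15
Set all host bits to 1:
Broadcast: 112.111.255.255


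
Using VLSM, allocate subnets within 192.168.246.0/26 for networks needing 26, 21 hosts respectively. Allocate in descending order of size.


26 hosts -> /27 (30 usable): 192.168.246.0/27
21 hosts -> /27 (30 usable): 192.168.246.32/27
Allocation: 192.168.246.0/27 (26 hosts, 30 usable); 192.168.246.32/27 (21 hosts, 30 usable)


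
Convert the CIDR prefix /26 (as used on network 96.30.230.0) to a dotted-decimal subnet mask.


/26 means 26 network bits, 6 host bits
Binary: 11111111111111111111111111000000
Mask: 255.255.255.192


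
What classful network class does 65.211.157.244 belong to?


First octet: 65
Binary: 01000001
0xxxxxxx -> Class A (1-126)
Class A, default mask 255.0.0.0 (/8)


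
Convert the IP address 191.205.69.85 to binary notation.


191 = 10111111
205 = 11001101
69 = 01000101
85 = 01010101
Binary: 10111111.11001101.01000101.01010101


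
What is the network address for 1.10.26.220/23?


IP:   00000001.00001010.00011010.11011100
Mask: 11111111.11111111.11111110.00000000
AND operation:
Net:  00000001.00001010.00011010.00000000
Network: 1.10.26.0/23


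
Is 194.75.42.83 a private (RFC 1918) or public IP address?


RFC 1918 private ranges:
  10.0.0.0/8 (10.0.0.0 - 10.255.255.255)
  172.16.0.0/12 (172.16.0.0 - 172.31.255.255)
  192.168.0.0/16 (192.168.0.0 - 192.168.255.255)
Public (not in any RFC 1918 range)


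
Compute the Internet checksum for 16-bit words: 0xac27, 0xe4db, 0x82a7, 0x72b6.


Sum all words (with carry folding):
+ 0xac27 = 0xac27
+ 0xe4db = 0x9103
+ 0x82a7 = 0x13ab
+ 0x72b6 = 0x8661
One's complement: ~0x8661
Checksum = 0x799e


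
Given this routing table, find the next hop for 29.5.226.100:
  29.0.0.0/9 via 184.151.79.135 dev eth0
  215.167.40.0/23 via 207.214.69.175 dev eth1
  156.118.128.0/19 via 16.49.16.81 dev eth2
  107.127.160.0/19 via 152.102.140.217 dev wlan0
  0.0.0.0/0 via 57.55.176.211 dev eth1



Longest prefix match for 29.5.226.100:
  /9 29.0.0.0: MATCH
  /23 215.167.40.0: no
  /19 156.118.128.0: no
  /19 107.127.160.0: no
  /0 0.0.0.0: MATCH
Selected: next-hop 184.151.79.135 via eth0 (matched /9)


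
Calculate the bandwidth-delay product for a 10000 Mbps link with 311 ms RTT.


BDP = bandwidth * RTT
= 10000 Mbps * 311 ms
= 10000 * 1e6 * 311 / 1000 bits
= 3110000000 bits
= 388750000 bytes
= 379638.6719 KB
BDP = 3110000000 bits (388750000 bytes)


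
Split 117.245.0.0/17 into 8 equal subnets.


New prefix = 17 + 3 = 20
Each subnet has 4096 addresses
  117.245.0.0/20
  117.245.16.0/20
  117.245.32.0/20
  117.245.48.0/20
  117.245.64.0/20
  117.245.80.0/20
  117.245.96.0/20
  117.245.112.0/20
Subnets: 117.245.0.0/20, 117.245.16.0/20, 117.245.32.0/20, 117.245.48.0/20, 117.245.64.0/20, 117.245.80.0/20, 117.245.96.0/20, 117.245.112.0/20


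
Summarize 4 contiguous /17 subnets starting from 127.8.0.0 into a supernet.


Original prefix: /17
Number of subnets: 4 = 2^2
New prefix = 17 - 2 = 15
Supernet: 127.8.0.0/15


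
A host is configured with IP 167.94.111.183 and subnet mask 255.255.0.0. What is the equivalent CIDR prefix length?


Binary: 11111111.11111111.00000000.00000000
Count leading 1s
Prefix: /16


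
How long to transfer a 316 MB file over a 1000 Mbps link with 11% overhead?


Effective throughput = 1000 * (1 - 11/100) = 890 Mbps
File size in Mb = 316 * 8 = 2528 Mb
Time = 2528 / 890
Time = 2.8404 seconds


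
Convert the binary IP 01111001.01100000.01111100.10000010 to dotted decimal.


01111001 = 121
01100000 = 96
01111100 = 124
10000010 = 130
IP: 121.96.124.130


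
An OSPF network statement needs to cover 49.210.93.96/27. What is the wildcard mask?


Subnet mask: 255.255.255.224
Wildcard = 255.255.255.255 - subnet mask
255 - 255 = 0
255 - 255 = 0
255 - 255 = 0
255 - 224 = 31
Wildcard: 0.0.0.31


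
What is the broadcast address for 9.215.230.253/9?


Network: 9.128.0.0/9
Host bits = 23
Set all host bits to 1:
Broadcast: 9.255.255.255


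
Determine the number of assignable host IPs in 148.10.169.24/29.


Host bits = 32 - 29 = 3
Total addresses = 2^3 = 8
Usable = total - 2 (network and broadcast)
Usable hosts: 6


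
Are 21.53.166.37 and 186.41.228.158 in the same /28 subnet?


Mask: 255.255.255.240
21.53.166.37 AND mask = 21.53.166.32
186.41.228.158 AND mask = 186.41.228.144
No, different subnets (21.53.166.32 vs 186.41.228.144)


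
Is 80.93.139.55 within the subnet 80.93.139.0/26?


Subnet network: 80.93.139.0
Test IP AND mask: 80.93.139.0
Yes, 80.93.139.55 is in 80.93.139.0/26


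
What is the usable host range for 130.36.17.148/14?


Network: 130.36.0.0
Broadcast: 130.39.255.255
First usable = network + 1
Last usable = broadcast - 1
Range: 130.36.0.1 to 130.39.255.254


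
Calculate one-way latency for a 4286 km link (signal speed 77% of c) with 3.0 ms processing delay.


Speed = 0.77 * 3e5 km/s = 231000 km/s
Propagation delay = 4286 / 231000 = 0.0186 s = 18.5541 ms
Processing delay = 3.0 ms
Total one-way latency = 21.5541 ms


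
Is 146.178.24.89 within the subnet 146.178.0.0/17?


Subnet network: 146.178.0.0
Test IP AND mask: 146.178.0.0
Yes, 146.178.24.89 is in 146.178.0.0/17


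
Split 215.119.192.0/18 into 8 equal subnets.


New prefix = 18 + 3 = 21
Each subnet has 2048 addresses
  215.119.192.0/21
  215.119.200.0/21
  215.119.208.0/21
  215.119.216.0/21
  215.119.224.0/21
  215.119.232.0/21
  215.119.240.0/21
  215.119.248.0/21
Subnets: 215.119.192.0/21, 215.119.200.0/21, 215.119.208.0/21, 215.119.216.0/21, 215.119.224.0/21, 215.119.232.0/21, 215.119.240.0/21, 215.119.248.0/21


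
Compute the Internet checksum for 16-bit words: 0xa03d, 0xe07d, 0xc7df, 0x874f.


Sum all words (with carry folding):
+ 0xa03d = 0xa03d
+ 0xe07d = 0x80bb
+ 0xc7df = 0x489b
+ 0x874f = 0xcfea
One's complement: ~0xcfea
Checksum = 0x3015


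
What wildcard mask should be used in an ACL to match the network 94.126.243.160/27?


Subnet mask: 255.255.255.224
Wildcard = 255.255.255.255 - subnet mask
255 - 255 = 0
255 - 255 = 0
255 - 255 = 0
255 - 224 = 31
Wildcard: 0.0.0.31


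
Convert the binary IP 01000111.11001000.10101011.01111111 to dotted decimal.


01000111 = 71
11001000 = 200
10101011 = 171
01111111 = 127
IP: 71.200.171.127


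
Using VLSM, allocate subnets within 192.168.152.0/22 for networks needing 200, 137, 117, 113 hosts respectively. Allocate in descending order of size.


200 hosts -> /24 (254 usable): 192.168.152.0/24
137 hosts -> /24 (254 usable): 192.168.153.0/24
117 hosts -> /25 (126 usable): 192.168.154.0/25
113 hosts -> /25 (126 usable): 192.168.154.128/25
Allocation: 192.168.152.0/24 (200 hosts, 254 usable); 192.168.153.0/24 (137 hosts, 254 usable); 192.168.154.0/25 (117 hosts, 126 usable); 192.168.154.128/25 (113 hosts, 126 usable)


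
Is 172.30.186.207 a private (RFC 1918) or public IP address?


RFC 1918 private ranges:
  10.0.0.0/8 (10.0.0.0 - 10.255.255.255)
  172.16.0.0/12 (172.16.0.0 - 172.31.255.255)
  192.168.0.0/16 (192.168.0.0 - 192.168.255.255)
Private (in 172.16.0.0/12)


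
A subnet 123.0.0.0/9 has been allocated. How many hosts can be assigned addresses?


Host bits = 32 - 9 = 23
Total addresses = 2^23 = 8388608
Usable = total - 2 (network and broadcast)
Usable hosts: 8388606


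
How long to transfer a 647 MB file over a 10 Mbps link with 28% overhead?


Effective throughput = 10 * (1 - 28/100) = 7.2 Mbps
File size in Mb = 647 * 8 = 5176 Mb
Time = 5176 / 7.2
Time = 718.8889 seconds


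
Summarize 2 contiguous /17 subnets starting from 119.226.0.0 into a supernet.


Original prefix: /17
Number of subnets: 2 = 2^1
New prefix = 17 - 1 = 16
Supernet: 119.226.0.0/16


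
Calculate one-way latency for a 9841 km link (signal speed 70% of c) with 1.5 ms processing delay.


Speed = 0.7 * 3e5 km/s = 210000 km/s
Propagation delay = 9841 / 210000 = 0.0469 s = 46.8619 ms
Processing delay = 1.5 ms
Total one-way latency = 48.3619 ms


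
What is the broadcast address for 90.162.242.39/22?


Network: 90.162.240.0/22
Host bits = 10
Set all host bits to 1:
Broadcast: 90.162.243.255


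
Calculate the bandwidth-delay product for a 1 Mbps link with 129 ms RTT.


BDP = bandwidth * RTT
= 1 Mbps * 129 ms
= 1 * 1e6 * 129 / 1000 bits
= 129000 bits
= 16125 bytes
= 15.7471 KB
BDP = 129000 bits (16125 bytes)


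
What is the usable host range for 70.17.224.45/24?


Network: 70.17.224.0
Broadcast: 70.17.224.255
First usable = network + 1
Last usable = broadcast - 1
Range: 70.17.224.1 to 70.17.224.254


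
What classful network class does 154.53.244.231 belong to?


First octet: 154
Binary: 10011010
10xxxxxx -> Class B (128-191)
Class B, default mask 255.255.0.0 (/16)


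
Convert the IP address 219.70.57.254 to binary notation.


219 = 11011011
70 = 01000110
57 = 00111001
254 = 11111110
Binary: 11011011.01000110.00111001.11111110


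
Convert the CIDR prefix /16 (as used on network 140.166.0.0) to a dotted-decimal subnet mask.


/16 means 16 network bits, 16 host bits
Binary: 11111111111111110000000000000000
Mask: 255.255.0.0


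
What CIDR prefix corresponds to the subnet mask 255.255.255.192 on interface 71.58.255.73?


Binary: 11111111.11111111.11111111.11000000
Count leading 1s
Prefix: /26


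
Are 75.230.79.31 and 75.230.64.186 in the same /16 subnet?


Mask: 255.255.0.0
75.230.79.31 AND mask = 75.230.0.0
75.230.64.186 AND mask = 75.230.0.0
Yes, same subnet (75.230.0.0)


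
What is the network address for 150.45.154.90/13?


IP:   10010110.00101101.10011010.01011010
Mask: 11111111.11111000.00000000.00000000
AND operation:
Net:  10010110.00101000.00000000.00000000
Network: 150.40.0.0/13


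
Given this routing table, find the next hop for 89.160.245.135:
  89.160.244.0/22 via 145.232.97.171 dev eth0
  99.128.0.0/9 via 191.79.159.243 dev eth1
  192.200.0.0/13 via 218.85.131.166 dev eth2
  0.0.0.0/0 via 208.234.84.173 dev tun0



Longest prefix match for 89.160.245.135:
  /22 89.160.244.0: MATCH
  /9 99.128.0.0: no
  /13 192.200.0.0: no
  /0 0.0.0.0: MATCH
Selected: next-hop 145.232.97.171 via eth0 (matched /22)


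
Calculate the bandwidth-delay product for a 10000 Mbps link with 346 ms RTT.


BDP = bandwidth * RTT
= 10000 Mbps * 346 ms
= 10000 * 1e6 * 346 / 1000 bits
= 3460000000 bits
= 432500000 bytes
= 422363.2812 KB
BDP = 3460000000 bits (432500000 bytes)


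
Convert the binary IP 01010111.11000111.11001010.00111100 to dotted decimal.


01010111 = 87
11000111 = 199
11001010 = 202
00111100 = 60
IP: 87.199.202.60


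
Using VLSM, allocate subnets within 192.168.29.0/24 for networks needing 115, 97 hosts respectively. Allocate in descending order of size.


115 hosts -> /25 (126 usable): 192.168.29.0/25
97 hosts -> /25 (126 usable): 192.168.29.128/25
Allocation: 192.168.29.0/25 (115 hosts, 126 usable); 192.168.29.128/25 (97 hosts, 126 usable)


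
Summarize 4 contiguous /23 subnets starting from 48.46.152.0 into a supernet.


Original prefix: /23
Number of subnets: 4 = 2^2
New prefix = 23 - 2 = 21
Supernet: 48.46.152.0/21


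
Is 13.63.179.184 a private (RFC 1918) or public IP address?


RFC 1918 private ranges:
  10.0.0.0/8 (10.0.0.0 - 10.255.255.255)
  172.16.0.0/12 (172.16.0.0 - 172.31.255.255)
  192.168.0.0/16 (192.168.0.0 - 192.168.255.255)
Public (not in any RFC 1918 range)


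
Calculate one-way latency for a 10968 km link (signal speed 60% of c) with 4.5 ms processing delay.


Speed = 0.6 * 3e5 km/s = 180000 km/s
Propagation delay = 10968 / 180000 = 0.0609 s = 60.9333 ms
Processing delay = 4.5 ms
Total one-way latency = 65.4333 ms


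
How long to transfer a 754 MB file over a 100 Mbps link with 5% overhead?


Effective throughput = 100 * (1 - 5/100) = 95 Mbps
File size in Mb = 754 * 8 = 6032 Mb
Time = 6032 / 95
Time = 63.4947 seconds


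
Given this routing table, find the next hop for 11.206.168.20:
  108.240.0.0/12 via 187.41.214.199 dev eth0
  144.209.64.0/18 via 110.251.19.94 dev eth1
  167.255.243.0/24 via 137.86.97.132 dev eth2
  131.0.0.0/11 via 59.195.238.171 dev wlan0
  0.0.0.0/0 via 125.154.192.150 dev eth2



Longest prefix match for 11.206.168.20:
  /12 108.240.0.0: no
  /18 144.209.64.0: no
  /24 167.255.243.0: no
  /11 131.0.0.0: no
  /0 0.0.0.0: MATCH
Selected: next-hop 125.154.192.150 via eth2 (matched /0)


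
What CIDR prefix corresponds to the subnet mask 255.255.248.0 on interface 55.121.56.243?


Binary: 11111111.11111111.11111000.00000000
Count leading 1s
Prefix: /21


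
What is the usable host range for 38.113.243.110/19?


Network: 38.113.224.0
Broadcast: 38.113.255.255
First usable = network + 1
Last usable = broadcast - 1
Range: 38.113.224.1 to 38.113.255.254


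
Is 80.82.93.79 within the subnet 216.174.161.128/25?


Subnet network: 216.174.161.128
Test IP AND mask: 80.82.93.0
No, 80.82.93.79 is not in 216.174.161.128/25


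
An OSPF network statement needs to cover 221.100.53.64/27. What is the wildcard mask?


Subnet mask: 255.255.255.224
Wildcard = 255.255.255.255 - subnet mask
255 - 255 = 0
255 - 255 = 0
255 - 255 = 0
255 - 224 = 31
Wildcard: 0.0.0.31


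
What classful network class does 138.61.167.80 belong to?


First octet: 138
Binary: 10001010
10xxxxxx -> Class B (128-191)
Class B, default mask 255.255.0.0 (/16)


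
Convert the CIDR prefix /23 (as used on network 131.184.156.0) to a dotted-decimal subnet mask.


/23 means 23 network bits, 9 host bits
Binary: 11111111111111111111111000000000
Mask: 255.255.254.0


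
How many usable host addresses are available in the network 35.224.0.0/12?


Host bits = 32 - 12 = 20
Total addresses = 2^20 = 1048576
Usable = total - 2 (network and broadcast)
Usable hosts: 1048574


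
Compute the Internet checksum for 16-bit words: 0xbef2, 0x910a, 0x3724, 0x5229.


Sum all words (with carry folding):
+ 0xbef2 = 0xbef2
+ 0x910a = 0x4ffd
+ 0x3724 = 0x8721
+ 0x5229 = 0xd94a
One's complement: ~0xd94a
Checksum = 0x26b5


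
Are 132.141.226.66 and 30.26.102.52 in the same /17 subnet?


Mask: 255.255.128.0
132.141.226.66 AND mask = 132.141.128.0
30.26.102.52 AND mask = 30.26.0.0
No, different subnets (132.141.128.0 vs 30.26.0.0)


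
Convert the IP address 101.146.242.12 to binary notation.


101 = 01100101
146 = 10010010
242 = 11110010
12 = 00001100
Binary: 01100101.10010010.11110010.00001100


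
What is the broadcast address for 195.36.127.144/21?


Network: 195.36.120.0/21
Host bits = 11
Set all host bits to 1:
Broadcast: 195.36.127.255


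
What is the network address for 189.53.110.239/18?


IP:   10111101.00110101.01101110.11101111
Mask: 11111111.11111111.11000000.00000000
AND operation:
Net:  10111101.00110101.01000000.00000000
Network: 189.53.64.0/18


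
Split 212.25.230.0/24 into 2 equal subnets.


New prefix = 24 + 1 = 25
Each subnet has 128 addresses
  212.25.230.0/25
  212.25.230.128/25
Subnets: 212.25.230.0/25, 212.25.230.128/25


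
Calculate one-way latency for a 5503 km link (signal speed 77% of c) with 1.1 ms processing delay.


Speed = 0.77 * 3e5 km/s = 231000 km/s
Propagation delay = 5503 / 231000 = 0.0238 s = 23.8225 ms
Processing delay = 1.1 ms
Total one-way latency = 24.9225 ms


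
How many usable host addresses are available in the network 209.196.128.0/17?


Host bits = 32 - 17 = 15
Total addresses = 2^15 = 32768
Usable = total - 2 (network and broadcast)
Usable hosts: 32766


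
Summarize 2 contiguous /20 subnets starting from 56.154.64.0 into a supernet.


Original prefix: /20
Number of subnets: 2 = 2^1
New prefix = 20 - 1 = 19
Supernet: 56.154.64.0/19


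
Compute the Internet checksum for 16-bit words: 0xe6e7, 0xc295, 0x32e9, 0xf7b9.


Sum all words (with carry folding):
+ 0xe6e7 = 0xe6e7
+ 0xc295 = 0xa97d
+ 0x32e9 = 0xdc66
+ 0xf7b9 = 0xd420
One's complement: ~0xd420
Checksum = 0x2bdf


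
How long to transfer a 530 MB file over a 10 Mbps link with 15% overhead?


Effective throughput = 10 * (1 - 15/100) = 8.5 Mbps
File size in Mb = 530 * 8 = 4240 Mb
Time = 4240 / 8.5
Time = 498.8235 seconds


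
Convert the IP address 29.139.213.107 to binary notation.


29 = 00011101
139 = 10001011
213 = 11010101
107 = 01101011
Binary: 00011101.10001011.11010101.01101011


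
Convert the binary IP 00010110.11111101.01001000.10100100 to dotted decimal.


00010110 = 22
11111101 = 253
01001000 = 72
10100100 = 164
IP: 22.253.72.164


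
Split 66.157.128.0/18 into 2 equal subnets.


New prefix = 18 + 1 = 19
Each subnet has 8192 addresses
  66.157.128.0/19
  66.157.160.0/19
Subnets: 66.157.128.0/19, 66.157.160.0/19


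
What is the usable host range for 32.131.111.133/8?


Network: 32.0.0.0
Broadcast: 32.255.255.255
First usable = network + 1
Last usable = broadcast - 1
Range: 32.0.0.1 to 32.255.255.254


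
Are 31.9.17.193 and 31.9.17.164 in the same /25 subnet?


Mask: 255.255.255.128
31.9.17.193 AND mask = 31.9.17.128
31.9.17.164 AND mask = 31.9.17.128
Yes, same subnet (31.9.17.128)


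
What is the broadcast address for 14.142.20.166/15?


Network: 14.142.0.0/15
Host bits = 17
Set all host bits to 1:
Broadcast: 14.143.255.255


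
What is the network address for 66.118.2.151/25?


IP:   01000010.01110110.00000010.10010111
Mask: 11111111.11111111.11111111.10000000
AND operation:
Net:  01000010.01110110.00000010.10000000
Network: 66.118.2.128/25


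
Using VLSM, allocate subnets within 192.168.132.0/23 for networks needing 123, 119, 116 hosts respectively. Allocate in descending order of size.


123 hosts -> /25 (126 usable): 192.168.132.0/25
119 hosts -> /25 (126 usable): 192.168.132.128/25
116 hosts -> /25 (126 usable): 192.168.133.0/25
Allocation: 192.168.132.0/25 (123 hosts, 126 usable); 192.168.132.128/25 (119 hosts, 126 usable); 192.168.133.0/25 (116 hosts, 126 usable)


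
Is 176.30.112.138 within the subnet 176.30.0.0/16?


Subnet network: 176.30.0.0
Test IP AND mask: 176.30.0.0
Yes, 176.30.112.138 is in 176.30.0.0/16


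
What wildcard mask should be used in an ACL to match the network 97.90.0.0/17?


Subnet mask: 255.255.128.0
Wildcard = 255.255.255.255 - subnet mask
255 - 255 = 0
255 - 255 = 0
255 - 128 = 127
255 - 0 = 255
Wildcard: 0.0.127.255


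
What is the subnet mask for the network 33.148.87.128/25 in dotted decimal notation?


/25 means 25 network bits, 7 host bits
Binary: 11111111111111111111111110000000
Mask: 255.255.255.128


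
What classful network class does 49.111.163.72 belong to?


First octet: 49
Binary: 00110001
0xxxxxxx -> Class A (1-126)
Class A, default mask 255.0.0.0 (/8)


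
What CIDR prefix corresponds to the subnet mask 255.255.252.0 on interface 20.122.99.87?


Binary: 11111111.11111111.11111100.00000000
Count leading 1s
Prefix: /22


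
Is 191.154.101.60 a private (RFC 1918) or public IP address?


RFC 1918 private ranges:
  10.0.0.0/8 (10.0.0.0 - 10.255.255.255)
  172.16.0.0/12 (172.16.0.0 - 172.31.255.255)
  192.168.0.0/16 (192.168.0.0 - 192.168.255.255)
Public (not in any RFC 1918 range)


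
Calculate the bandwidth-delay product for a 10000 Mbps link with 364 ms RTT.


BDP = bandwidth * RTT
= 10000 Mbps * 364 ms
= 10000 * 1e6 * 364 / 1000 bits
= 3640000000 bits
= 455000000 bytes
= 444335.9375 KB
BDP = 3640000000 bits (455000000 bytes)


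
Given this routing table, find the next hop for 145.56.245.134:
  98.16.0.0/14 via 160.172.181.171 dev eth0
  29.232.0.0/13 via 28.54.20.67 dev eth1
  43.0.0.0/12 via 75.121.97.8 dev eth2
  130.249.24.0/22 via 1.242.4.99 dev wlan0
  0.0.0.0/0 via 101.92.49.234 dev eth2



Longest prefix match for 145.56.245.134:
  /14 98.16.0.0: no
  /13 29.232.0.0: no
  /12 43.0.0.0: no
  /22 130.249.24.0: no
  /0 0.0.0.0: MATCH
Selected: next-hop 101.92.49.234 via eth2 (matched /0)


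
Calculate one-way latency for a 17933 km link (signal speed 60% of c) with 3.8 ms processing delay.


Speed = 0.6 * 3e5 km/s = 180000 km/s
Propagation delay = 17933 / 180000 = 0.0996 s = 99.6278 ms
Processing delay = 3.8 ms
Total one-way latency = 103.4278 ms


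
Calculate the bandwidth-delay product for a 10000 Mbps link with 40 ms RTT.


BDP = bandwidth * RTT
= 10000 Mbps * 40 ms
= 10000 * 1e6 * 40 / 1000 bits
= 400000000 bits
= 50000000 bytes
= 48828.125 KB
BDP = 400000000 bits (50000000 bytes)


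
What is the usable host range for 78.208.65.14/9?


Network: 78.128.0.0
Broadcast: 78.255.255.255
First usable = network + 1
Last usable = broadcast - 1
Range: 78.128.0.1 to 78.255.255.254


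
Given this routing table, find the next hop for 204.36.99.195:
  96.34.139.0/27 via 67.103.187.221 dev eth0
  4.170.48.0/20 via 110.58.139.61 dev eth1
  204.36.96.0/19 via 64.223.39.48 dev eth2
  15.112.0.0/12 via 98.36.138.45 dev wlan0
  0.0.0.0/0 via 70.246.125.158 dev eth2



Longest prefix match for 204.36.99.195:
  /27 96.34.139.0: no
  /20 4.170.48.0: no
  /19 204.36.96.0: MATCH
  /12 15.112.0.0: no
  /0 0.0.0.0: MATCH
Selected: next-hop 64.223.39.48 via eth2 (matched /19)


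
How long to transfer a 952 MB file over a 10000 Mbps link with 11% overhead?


Effective throughput = 10000 * (1 - 11/100) = 8900 Mbps
File size in Mb = 952 * 8 = 7616 Mb
Time = 7616 / 8900
Time = 0.8557 seconds


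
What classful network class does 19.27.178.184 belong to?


First octet: 19
Binary: 00010011
0xxxxxxx -> Class A (1-126)
Class A, default mask 255.0.0.0 (/8)
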